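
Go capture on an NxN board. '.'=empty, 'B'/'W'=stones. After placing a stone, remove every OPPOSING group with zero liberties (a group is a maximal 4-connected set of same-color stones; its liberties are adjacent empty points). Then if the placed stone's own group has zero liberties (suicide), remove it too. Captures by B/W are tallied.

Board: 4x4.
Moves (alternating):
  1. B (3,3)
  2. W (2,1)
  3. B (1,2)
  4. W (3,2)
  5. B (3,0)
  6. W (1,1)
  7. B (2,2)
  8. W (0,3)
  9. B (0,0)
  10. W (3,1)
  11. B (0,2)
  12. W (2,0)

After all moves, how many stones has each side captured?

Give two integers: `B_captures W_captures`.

Move 1: B@(3,3) -> caps B=0 W=0
Move 2: W@(2,1) -> caps B=0 W=0
Move 3: B@(1,2) -> caps B=0 W=0
Move 4: W@(3,2) -> caps B=0 W=0
Move 5: B@(3,0) -> caps B=0 W=0
Move 6: W@(1,1) -> caps B=0 W=0
Move 7: B@(2,2) -> caps B=0 W=0
Move 8: W@(0,3) -> caps B=0 W=0
Move 9: B@(0,0) -> caps B=0 W=0
Move 10: W@(3,1) -> caps B=0 W=0
Move 11: B@(0,2) -> caps B=0 W=0
Move 12: W@(2,0) -> caps B=0 W=1

Answer: 0 1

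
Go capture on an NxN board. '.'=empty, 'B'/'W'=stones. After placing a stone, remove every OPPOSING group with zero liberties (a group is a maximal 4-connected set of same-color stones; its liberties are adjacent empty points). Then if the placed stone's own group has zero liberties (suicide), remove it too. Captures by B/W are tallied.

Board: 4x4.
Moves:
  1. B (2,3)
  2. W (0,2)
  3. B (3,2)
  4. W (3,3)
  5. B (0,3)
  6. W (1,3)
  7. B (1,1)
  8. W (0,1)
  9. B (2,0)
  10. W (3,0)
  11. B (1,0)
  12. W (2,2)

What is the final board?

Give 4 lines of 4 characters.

Move 1: B@(2,3) -> caps B=0 W=0
Move 2: W@(0,2) -> caps B=0 W=0
Move 3: B@(3,2) -> caps B=0 W=0
Move 4: W@(3,3) -> caps B=0 W=0
Move 5: B@(0,3) -> caps B=0 W=0
Move 6: W@(1,3) -> caps B=0 W=1
Move 7: B@(1,1) -> caps B=0 W=1
Move 8: W@(0,1) -> caps B=0 W=1
Move 9: B@(2,0) -> caps B=0 W=1
Move 10: W@(3,0) -> caps B=0 W=1
Move 11: B@(1,0) -> caps B=0 W=1
Move 12: W@(2,2) -> caps B=0 W=1

Answer: .WW.
BB.W
B.WB
W.B.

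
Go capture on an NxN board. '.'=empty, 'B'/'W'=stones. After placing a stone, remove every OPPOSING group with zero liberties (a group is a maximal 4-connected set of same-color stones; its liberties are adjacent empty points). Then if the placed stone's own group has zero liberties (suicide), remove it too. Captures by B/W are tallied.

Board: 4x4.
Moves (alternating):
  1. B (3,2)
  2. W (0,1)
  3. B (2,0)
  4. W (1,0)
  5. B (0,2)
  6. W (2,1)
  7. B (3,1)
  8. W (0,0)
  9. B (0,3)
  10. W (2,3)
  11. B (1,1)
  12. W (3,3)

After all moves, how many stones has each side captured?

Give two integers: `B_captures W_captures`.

Move 1: B@(3,2) -> caps B=0 W=0
Move 2: W@(0,1) -> caps B=0 W=0
Move 3: B@(2,0) -> caps B=0 W=0
Move 4: W@(1,0) -> caps B=0 W=0
Move 5: B@(0,2) -> caps B=0 W=0
Move 6: W@(2,1) -> caps B=0 W=0
Move 7: B@(3,1) -> caps B=0 W=0
Move 8: W@(0,0) -> caps B=0 W=0
Move 9: B@(0,3) -> caps B=0 W=0
Move 10: W@(2,3) -> caps B=0 W=0
Move 11: B@(1,1) -> caps B=3 W=0
Move 12: W@(3,3) -> caps B=3 W=0

Answer: 3 0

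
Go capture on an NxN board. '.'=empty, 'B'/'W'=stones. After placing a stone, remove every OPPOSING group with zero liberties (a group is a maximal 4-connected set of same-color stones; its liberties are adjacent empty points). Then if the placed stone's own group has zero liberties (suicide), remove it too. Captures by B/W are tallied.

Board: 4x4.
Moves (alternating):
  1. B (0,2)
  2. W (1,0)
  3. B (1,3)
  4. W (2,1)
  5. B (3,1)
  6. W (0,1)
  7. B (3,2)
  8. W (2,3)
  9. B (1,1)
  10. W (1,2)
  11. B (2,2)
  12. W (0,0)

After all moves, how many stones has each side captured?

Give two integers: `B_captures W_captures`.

Answer: 0 1

Derivation:
Move 1: B@(0,2) -> caps B=0 W=0
Move 2: W@(1,0) -> caps B=0 W=0
Move 3: B@(1,3) -> caps B=0 W=0
Move 4: W@(2,1) -> caps B=0 W=0
Move 5: B@(3,1) -> caps B=0 W=0
Move 6: W@(0,1) -> caps B=0 W=0
Move 7: B@(3,2) -> caps B=0 W=0
Move 8: W@(2,3) -> caps B=0 W=0
Move 9: B@(1,1) -> caps B=0 W=0
Move 10: W@(1,2) -> caps B=0 W=1
Move 11: B@(2,2) -> caps B=0 W=1
Move 12: W@(0,0) -> caps B=0 W=1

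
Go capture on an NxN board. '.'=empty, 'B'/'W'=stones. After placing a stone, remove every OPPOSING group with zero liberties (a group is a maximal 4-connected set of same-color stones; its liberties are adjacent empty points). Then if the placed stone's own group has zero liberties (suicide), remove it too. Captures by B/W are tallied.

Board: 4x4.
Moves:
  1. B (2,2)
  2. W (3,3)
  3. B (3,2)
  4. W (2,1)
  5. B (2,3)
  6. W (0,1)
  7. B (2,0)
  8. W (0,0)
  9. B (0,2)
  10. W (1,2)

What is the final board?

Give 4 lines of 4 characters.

Move 1: B@(2,2) -> caps B=0 W=0
Move 2: W@(3,3) -> caps B=0 W=0
Move 3: B@(3,2) -> caps B=0 W=0
Move 4: W@(2,1) -> caps B=0 W=0
Move 5: B@(2,3) -> caps B=1 W=0
Move 6: W@(0,1) -> caps B=1 W=0
Move 7: B@(2,0) -> caps B=1 W=0
Move 8: W@(0,0) -> caps B=1 W=0
Move 9: B@(0,2) -> caps B=1 W=0
Move 10: W@(1,2) -> caps B=1 W=0

Answer: WWB.
..W.
BWBB
..B.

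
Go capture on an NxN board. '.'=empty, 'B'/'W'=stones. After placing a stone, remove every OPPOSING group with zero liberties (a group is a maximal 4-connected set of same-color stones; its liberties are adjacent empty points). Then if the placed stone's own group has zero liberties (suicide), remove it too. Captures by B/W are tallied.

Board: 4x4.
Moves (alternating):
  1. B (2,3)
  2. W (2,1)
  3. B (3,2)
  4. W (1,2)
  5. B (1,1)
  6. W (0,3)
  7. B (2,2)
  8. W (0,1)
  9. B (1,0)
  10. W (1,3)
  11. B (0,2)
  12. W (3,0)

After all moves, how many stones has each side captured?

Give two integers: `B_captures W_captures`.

Move 1: B@(2,3) -> caps B=0 W=0
Move 2: W@(2,1) -> caps B=0 W=0
Move 3: B@(3,2) -> caps B=0 W=0
Move 4: W@(1,2) -> caps B=0 W=0
Move 5: B@(1,1) -> caps B=0 W=0
Move 6: W@(0,3) -> caps B=0 W=0
Move 7: B@(2,2) -> caps B=0 W=0
Move 8: W@(0,1) -> caps B=0 W=0
Move 9: B@(1,0) -> caps B=0 W=0
Move 10: W@(1,3) -> caps B=0 W=0
Move 11: B@(0,2) -> caps B=3 W=0
Move 12: W@(3,0) -> caps B=3 W=0

Answer: 3 0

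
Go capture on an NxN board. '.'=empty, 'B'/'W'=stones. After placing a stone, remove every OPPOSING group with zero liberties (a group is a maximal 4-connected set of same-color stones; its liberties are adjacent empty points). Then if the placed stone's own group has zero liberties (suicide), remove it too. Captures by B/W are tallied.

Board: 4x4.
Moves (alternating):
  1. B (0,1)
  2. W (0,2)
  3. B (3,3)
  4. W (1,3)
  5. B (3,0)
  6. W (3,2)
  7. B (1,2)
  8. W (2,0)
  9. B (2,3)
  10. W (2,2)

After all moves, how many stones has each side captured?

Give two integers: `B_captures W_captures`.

Answer: 0 2

Derivation:
Move 1: B@(0,1) -> caps B=0 W=0
Move 2: W@(0,2) -> caps B=0 W=0
Move 3: B@(3,3) -> caps B=0 W=0
Move 4: W@(1,3) -> caps B=0 W=0
Move 5: B@(3,0) -> caps B=0 W=0
Move 6: W@(3,2) -> caps B=0 W=0
Move 7: B@(1,2) -> caps B=0 W=0
Move 8: W@(2,0) -> caps B=0 W=0
Move 9: B@(2,3) -> caps B=0 W=0
Move 10: W@(2,2) -> caps B=0 W=2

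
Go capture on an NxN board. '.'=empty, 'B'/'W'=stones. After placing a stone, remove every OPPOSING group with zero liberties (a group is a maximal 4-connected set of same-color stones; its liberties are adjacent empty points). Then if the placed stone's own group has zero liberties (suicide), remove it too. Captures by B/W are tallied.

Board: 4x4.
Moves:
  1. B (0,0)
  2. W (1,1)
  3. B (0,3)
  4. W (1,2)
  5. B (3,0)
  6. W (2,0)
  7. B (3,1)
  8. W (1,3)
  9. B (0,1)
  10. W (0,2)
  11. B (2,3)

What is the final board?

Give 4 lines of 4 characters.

Answer: BBW.
.WWW
W..B
BB..

Derivation:
Move 1: B@(0,0) -> caps B=0 W=0
Move 2: W@(1,1) -> caps B=0 W=0
Move 3: B@(0,3) -> caps B=0 W=0
Move 4: W@(1,2) -> caps B=0 W=0
Move 5: B@(3,0) -> caps B=0 W=0
Move 6: W@(2,0) -> caps B=0 W=0
Move 7: B@(3,1) -> caps B=0 W=0
Move 8: W@(1,3) -> caps B=0 W=0
Move 9: B@(0,1) -> caps B=0 W=0
Move 10: W@(0,2) -> caps B=0 W=1
Move 11: B@(2,3) -> caps B=0 W=1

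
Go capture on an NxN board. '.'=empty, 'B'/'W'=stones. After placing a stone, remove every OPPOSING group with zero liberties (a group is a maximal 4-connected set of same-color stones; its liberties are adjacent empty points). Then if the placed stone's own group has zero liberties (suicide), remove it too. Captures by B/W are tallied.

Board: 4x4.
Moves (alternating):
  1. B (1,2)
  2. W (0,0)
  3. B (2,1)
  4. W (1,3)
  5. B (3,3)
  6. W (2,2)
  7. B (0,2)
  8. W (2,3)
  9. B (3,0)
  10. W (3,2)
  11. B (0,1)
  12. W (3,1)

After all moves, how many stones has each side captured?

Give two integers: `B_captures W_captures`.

Answer: 0 1

Derivation:
Move 1: B@(1,2) -> caps B=0 W=0
Move 2: W@(0,0) -> caps B=0 W=0
Move 3: B@(2,1) -> caps B=0 W=0
Move 4: W@(1,3) -> caps B=0 W=0
Move 5: B@(3,3) -> caps B=0 W=0
Move 6: W@(2,2) -> caps B=0 W=0
Move 7: B@(0,2) -> caps B=0 W=0
Move 8: W@(2,3) -> caps B=0 W=0
Move 9: B@(3,0) -> caps B=0 W=0
Move 10: W@(3,2) -> caps B=0 W=1
Move 11: B@(0,1) -> caps B=0 W=1
Move 12: W@(3,1) -> caps B=0 W=1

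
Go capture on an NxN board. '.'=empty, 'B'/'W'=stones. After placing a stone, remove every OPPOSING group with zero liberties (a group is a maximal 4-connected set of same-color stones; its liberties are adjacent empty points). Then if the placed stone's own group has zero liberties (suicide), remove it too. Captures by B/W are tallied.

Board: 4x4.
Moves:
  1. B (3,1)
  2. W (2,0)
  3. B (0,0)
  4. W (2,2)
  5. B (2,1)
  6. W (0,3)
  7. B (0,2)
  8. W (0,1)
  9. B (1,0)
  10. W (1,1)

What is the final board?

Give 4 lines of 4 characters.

Move 1: B@(3,1) -> caps B=0 W=0
Move 2: W@(2,0) -> caps B=0 W=0
Move 3: B@(0,0) -> caps B=0 W=0
Move 4: W@(2,2) -> caps B=0 W=0
Move 5: B@(2,1) -> caps B=0 W=0
Move 6: W@(0,3) -> caps B=0 W=0
Move 7: B@(0,2) -> caps B=0 W=0
Move 8: W@(0,1) -> caps B=0 W=0
Move 9: B@(1,0) -> caps B=0 W=0
Move 10: W@(1,1) -> caps B=0 W=2

Answer: .WBW
.W..
WBW.
.B..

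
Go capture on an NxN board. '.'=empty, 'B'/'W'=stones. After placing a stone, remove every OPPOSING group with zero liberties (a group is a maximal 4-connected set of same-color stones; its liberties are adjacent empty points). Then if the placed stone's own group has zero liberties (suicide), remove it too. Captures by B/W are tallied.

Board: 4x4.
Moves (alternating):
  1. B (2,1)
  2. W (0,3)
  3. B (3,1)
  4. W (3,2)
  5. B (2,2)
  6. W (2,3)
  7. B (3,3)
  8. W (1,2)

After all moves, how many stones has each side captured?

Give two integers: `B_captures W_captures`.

Move 1: B@(2,1) -> caps B=0 W=0
Move 2: W@(0,3) -> caps B=0 W=0
Move 3: B@(3,1) -> caps B=0 W=0
Move 4: W@(3,2) -> caps B=0 W=0
Move 5: B@(2,2) -> caps B=0 W=0
Move 6: W@(2,3) -> caps B=0 W=0
Move 7: B@(3,3) -> caps B=1 W=0
Move 8: W@(1,2) -> caps B=1 W=0

Answer: 1 0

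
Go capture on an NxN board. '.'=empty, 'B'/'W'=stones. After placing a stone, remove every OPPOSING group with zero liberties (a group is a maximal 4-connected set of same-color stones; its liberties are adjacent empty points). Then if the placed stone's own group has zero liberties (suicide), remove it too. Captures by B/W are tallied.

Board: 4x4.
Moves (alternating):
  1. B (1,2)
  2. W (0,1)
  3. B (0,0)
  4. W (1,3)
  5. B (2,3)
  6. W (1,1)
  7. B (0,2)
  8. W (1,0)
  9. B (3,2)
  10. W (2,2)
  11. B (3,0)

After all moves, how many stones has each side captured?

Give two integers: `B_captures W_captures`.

Answer: 0 1

Derivation:
Move 1: B@(1,2) -> caps B=0 W=0
Move 2: W@(0,1) -> caps B=0 W=0
Move 3: B@(0,0) -> caps B=0 W=0
Move 4: W@(1,3) -> caps B=0 W=0
Move 5: B@(2,3) -> caps B=0 W=0
Move 6: W@(1,1) -> caps B=0 W=0
Move 7: B@(0,2) -> caps B=0 W=0
Move 8: W@(1,0) -> caps B=0 W=1
Move 9: B@(3,2) -> caps B=0 W=1
Move 10: W@(2,2) -> caps B=0 W=1
Move 11: B@(3,0) -> caps B=0 W=1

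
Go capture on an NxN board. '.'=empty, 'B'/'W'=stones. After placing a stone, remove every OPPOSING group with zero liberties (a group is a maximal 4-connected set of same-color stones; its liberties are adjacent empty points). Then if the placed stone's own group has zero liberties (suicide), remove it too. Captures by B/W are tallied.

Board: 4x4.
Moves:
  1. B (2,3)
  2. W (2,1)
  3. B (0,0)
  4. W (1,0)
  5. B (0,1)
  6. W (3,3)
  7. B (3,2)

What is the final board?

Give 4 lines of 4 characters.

Answer: BB..
W...
.W.B
..B.

Derivation:
Move 1: B@(2,3) -> caps B=0 W=0
Move 2: W@(2,1) -> caps B=0 W=0
Move 3: B@(0,0) -> caps B=0 W=0
Move 4: W@(1,0) -> caps B=0 W=0
Move 5: B@(0,1) -> caps B=0 W=0
Move 6: W@(3,3) -> caps B=0 W=0
Move 7: B@(3,2) -> caps B=1 W=0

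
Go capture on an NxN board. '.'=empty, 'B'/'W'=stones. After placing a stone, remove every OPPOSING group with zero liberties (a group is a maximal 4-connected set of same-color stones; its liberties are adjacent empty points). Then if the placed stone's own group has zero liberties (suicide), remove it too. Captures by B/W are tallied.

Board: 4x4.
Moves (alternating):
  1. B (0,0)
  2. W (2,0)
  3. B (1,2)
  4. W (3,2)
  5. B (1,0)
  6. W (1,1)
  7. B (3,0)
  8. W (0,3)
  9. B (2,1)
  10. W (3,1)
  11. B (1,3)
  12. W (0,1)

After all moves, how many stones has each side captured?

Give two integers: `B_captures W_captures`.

Move 1: B@(0,0) -> caps B=0 W=0
Move 2: W@(2,0) -> caps B=0 W=0
Move 3: B@(1,2) -> caps B=0 W=0
Move 4: W@(3,2) -> caps B=0 W=0
Move 5: B@(1,0) -> caps B=0 W=0
Move 6: W@(1,1) -> caps B=0 W=0
Move 7: B@(3,0) -> caps B=0 W=0
Move 8: W@(0,3) -> caps B=0 W=0
Move 9: B@(2,1) -> caps B=1 W=0
Move 10: W@(3,1) -> caps B=1 W=0
Move 11: B@(1,3) -> caps B=1 W=0
Move 12: W@(0,1) -> caps B=1 W=0

Answer: 1 0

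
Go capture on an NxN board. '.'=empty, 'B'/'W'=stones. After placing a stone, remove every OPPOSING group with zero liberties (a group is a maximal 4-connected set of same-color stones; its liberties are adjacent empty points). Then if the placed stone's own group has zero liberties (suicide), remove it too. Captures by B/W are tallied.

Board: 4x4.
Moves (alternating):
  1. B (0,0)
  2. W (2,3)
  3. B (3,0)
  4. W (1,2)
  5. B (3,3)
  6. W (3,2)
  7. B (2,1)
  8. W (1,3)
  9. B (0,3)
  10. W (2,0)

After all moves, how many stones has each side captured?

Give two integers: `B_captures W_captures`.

Answer: 0 1

Derivation:
Move 1: B@(0,0) -> caps B=0 W=0
Move 2: W@(2,3) -> caps B=0 W=0
Move 3: B@(3,0) -> caps B=0 W=0
Move 4: W@(1,2) -> caps B=0 W=0
Move 5: B@(3,3) -> caps B=0 W=0
Move 6: W@(3,2) -> caps B=0 W=1
Move 7: B@(2,1) -> caps B=0 W=1
Move 8: W@(1,3) -> caps B=0 W=1
Move 9: B@(0,3) -> caps B=0 W=1
Move 10: W@(2,0) -> caps B=0 W=1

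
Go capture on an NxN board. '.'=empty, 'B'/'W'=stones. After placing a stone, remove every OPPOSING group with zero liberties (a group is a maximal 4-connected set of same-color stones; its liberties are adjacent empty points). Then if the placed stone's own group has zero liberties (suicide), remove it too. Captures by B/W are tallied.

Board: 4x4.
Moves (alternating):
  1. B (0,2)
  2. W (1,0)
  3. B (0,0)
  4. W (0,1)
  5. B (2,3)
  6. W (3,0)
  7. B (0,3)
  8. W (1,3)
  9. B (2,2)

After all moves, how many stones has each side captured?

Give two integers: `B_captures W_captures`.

Answer: 0 1

Derivation:
Move 1: B@(0,2) -> caps B=0 W=0
Move 2: W@(1,0) -> caps B=0 W=0
Move 3: B@(0,0) -> caps B=0 W=0
Move 4: W@(0,1) -> caps B=0 W=1
Move 5: B@(2,3) -> caps B=0 W=1
Move 6: W@(3,0) -> caps B=0 W=1
Move 7: B@(0,3) -> caps B=0 W=1
Move 8: W@(1,3) -> caps B=0 W=1
Move 9: B@(2,2) -> caps B=0 W=1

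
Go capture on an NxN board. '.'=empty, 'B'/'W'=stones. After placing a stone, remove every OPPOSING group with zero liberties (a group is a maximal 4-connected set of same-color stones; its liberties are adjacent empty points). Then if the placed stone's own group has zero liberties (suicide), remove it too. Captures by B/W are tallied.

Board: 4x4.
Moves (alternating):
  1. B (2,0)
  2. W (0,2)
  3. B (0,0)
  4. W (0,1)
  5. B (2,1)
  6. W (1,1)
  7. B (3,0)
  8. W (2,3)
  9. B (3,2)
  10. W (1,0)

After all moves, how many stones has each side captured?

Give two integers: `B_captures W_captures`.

Answer: 0 1

Derivation:
Move 1: B@(2,0) -> caps B=0 W=0
Move 2: W@(0,2) -> caps B=0 W=0
Move 3: B@(0,0) -> caps B=0 W=0
Move 4: W@(0,1) -> caps B=0 W=0
Move 5: B@(2,1) -> caps B=0 W=0
Move 6: W@(1,1) -> caps B=0 W=0
Move 7: B@(3,0) -> caps B=0 W=0
Move 8: W@(2,3) -> caps B=0 W=0
Move 9: B@(3,2) -> caps B=0 W=0
Move 10: W@(1,0) -> caps B=0 W=1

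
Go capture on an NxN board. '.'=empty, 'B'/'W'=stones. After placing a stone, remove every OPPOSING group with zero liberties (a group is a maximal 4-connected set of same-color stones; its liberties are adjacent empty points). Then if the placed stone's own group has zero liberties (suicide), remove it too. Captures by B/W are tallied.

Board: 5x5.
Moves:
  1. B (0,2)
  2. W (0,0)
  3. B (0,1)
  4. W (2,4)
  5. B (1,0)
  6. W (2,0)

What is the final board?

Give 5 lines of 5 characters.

Answer: .BB..
B....
W...W
.....
.....

Derivation:
Move 1: B@(0,2) -> caps B=0 W=0
Move 2: W@(0,0) -> caps B=0 W=0
Move 3: B@(0,1) -> caps B=0 W=0
Move 4: W@(2,4) -> caps B=0 W=0
Move 5: B@(1,0) -> caps B=1 W=0
Move 6: W@(2,0) -> caps B=1 W=0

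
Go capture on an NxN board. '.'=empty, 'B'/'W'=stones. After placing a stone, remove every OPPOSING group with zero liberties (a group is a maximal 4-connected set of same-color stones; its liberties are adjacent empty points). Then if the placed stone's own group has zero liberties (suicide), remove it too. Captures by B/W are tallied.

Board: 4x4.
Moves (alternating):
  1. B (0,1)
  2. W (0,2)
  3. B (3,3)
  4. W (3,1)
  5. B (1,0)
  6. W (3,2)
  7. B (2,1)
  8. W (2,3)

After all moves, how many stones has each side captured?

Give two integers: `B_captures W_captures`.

Move 1: B@(0,1) -> caps B=0 W=0
Move 2: W@(0,2) -> caps B=0 W=0
Move 3: B@(3,3) -> caps B=0 W=0
Move 4: W@(3,1) -> caps B=0 W=0
Move 5: B@(1,0) -> caps B=0 W=0
Move 6: W@(3,2) -> caps B=0 W=0
Move 7: B@(2,1) -> caps B=0 W=0
Move 8: W@(2,3) -> caps B=0 W=1

Answer: 0 1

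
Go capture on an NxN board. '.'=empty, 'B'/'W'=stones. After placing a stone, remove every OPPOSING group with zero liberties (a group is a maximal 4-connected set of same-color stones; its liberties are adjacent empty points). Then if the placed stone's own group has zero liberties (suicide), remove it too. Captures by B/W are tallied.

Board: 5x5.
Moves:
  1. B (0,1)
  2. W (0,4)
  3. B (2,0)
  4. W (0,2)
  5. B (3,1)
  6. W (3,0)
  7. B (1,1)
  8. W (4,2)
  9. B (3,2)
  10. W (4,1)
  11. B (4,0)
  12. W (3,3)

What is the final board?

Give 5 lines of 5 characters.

Move 1: B@(0,1) -> caps B=0 W=0
Move 2: W@(0,4) -> caps B=0 W=0
Move 3: B@(2,0) -> caps B=0 W=0
Move 4: W@(0,2) -> caps B=0 W=0
Move 5: B@(3,1) -> caps B=0 W=0
Move 6: W@(3,0) -> caps B=0 W=0
Move 7: B@(1,1) -> caps B=0 W=0
Move 8: W@(4,2) -> caps B=0 W=0
Move 9: B@(3,2) -> caps B=0 W=0
Move 10: W@(4,1) -> caps B=0 W=0
Move 11: B@(4,0) -> caps B=1 W=0
Move 12: W@(3,3) -> caps B=1 W=0

Answer: .BW.W
.B...
B....
.BBW.
BWW..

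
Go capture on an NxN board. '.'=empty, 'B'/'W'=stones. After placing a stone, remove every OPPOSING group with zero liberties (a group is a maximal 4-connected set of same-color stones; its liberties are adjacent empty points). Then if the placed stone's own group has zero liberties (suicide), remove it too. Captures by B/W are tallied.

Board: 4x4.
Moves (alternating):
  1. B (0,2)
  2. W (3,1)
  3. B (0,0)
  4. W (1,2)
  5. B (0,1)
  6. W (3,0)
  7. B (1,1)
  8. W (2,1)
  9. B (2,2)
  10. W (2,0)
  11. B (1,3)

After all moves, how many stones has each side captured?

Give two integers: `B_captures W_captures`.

Move 1: B@(0,2) -> caps B=0 W=0
Move 2: W@(3,1) -> caps B=0 W=0
Move 3: B@(0,0) -> caps B=0 W=0
Move 4: W@(1,2) -> caps B=0 W=0
Move 5: B@(0,1) -> caps B=0 W=0
Move 6: W@(3,0) -> caps B=0 W=0
Move 7: B@(1,1) -> caps B=0 W=0
Move 8: W@(2,1) -> caps B=0 W=0
Move 9: B@(2,2) -> caps B=0 W=0
Move 10: W@(2,0) -> caps B=0 W=0
Move 11: B@(1,3) -> caps B=1 W=0

Answer: 1 0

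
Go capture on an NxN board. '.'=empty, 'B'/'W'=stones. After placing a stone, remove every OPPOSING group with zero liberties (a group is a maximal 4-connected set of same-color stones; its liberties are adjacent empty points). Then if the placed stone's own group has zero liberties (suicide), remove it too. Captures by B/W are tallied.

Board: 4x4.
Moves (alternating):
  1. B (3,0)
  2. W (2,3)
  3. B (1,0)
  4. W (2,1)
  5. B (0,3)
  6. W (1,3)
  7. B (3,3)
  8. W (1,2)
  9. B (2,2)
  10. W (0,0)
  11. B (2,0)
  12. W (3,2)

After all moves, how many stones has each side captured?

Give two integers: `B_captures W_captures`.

Move 1: B@(3,0) -> caps B=0 W=0
Move 2: W@(2,3) -> caps B=0 W=0
Move 3: B@(1,0) -> caps B=0 W=0
Move 4: W@(2,1) -> caps B=0 W=0
Move 5: B@(0,3) -> caps B=0 W=0
Move 6: W@(1,3) -> caps B=0 W=0
Move 7: B@(3,3) -> caps B=0 W=0
Move 8: W@(1,2) -> caps B=0 W=0
Move 9: B@(2,2) -> caps B=0 W=0
Move 10: W@(0,0) -> caps B=0 W=0
Move 11: B@(2,0) -> caps B=0 W=0
Move 12: W@(3,2) -> caps B=0 W=2

Answer: 0 2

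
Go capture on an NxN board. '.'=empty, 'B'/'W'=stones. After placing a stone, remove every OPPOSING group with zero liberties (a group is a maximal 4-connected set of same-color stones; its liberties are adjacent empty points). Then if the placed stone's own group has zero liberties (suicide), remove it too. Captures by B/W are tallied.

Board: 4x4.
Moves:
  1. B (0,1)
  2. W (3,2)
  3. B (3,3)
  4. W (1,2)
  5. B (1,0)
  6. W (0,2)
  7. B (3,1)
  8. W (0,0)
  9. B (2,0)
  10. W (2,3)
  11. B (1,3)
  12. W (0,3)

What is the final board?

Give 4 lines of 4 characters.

Move 1: B@(0,1) -> caps B=0 W=0
Move 2: W@(3,2) -> caps B=0 W=0
Move 3: B@(3,3) -> caps B=0 W=0
Move 4: W@(1,2) -> caps B=0 W=0
Move 5: B@(1,0) -> caps B=0 W=0
Move 6: W@(0,2) -> caps B=0 W=0
Move 7: B@(3,1) -> caps B=0 W=0
Move 8: W@(0,0) -> caps B=0 W=0
Move 9: B@(2,0) -> caps B=0 W=0
Move 10: W@(2,3) -> caps B=0 W=1
Move 11: B@(1,3) -> caps B=0 W=1
Move 12: W@(0,3) -> caps B=0 W=2

Answer: .BWW
B.W.
B..W
.BW.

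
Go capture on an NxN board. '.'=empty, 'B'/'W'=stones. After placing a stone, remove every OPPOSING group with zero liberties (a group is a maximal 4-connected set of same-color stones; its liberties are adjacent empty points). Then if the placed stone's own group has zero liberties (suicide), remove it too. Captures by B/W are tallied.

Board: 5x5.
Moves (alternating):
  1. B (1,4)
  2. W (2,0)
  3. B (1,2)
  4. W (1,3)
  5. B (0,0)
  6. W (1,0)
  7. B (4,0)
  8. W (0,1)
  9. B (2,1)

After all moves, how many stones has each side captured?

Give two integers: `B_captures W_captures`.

Move 1: B@(1,4) -> caps B=0 W=0
Move 2: W@(2,0) -> caps B=0 W=0
Move 3: B@(1,2) -> caps B=0 W=0
Move 4: W@(1,3) -> caps B=0 W=0
Move 5: B@(0,0) -> caps B=0 W=0
Move 6: W@(1,0) -> caps B=0 W=0
Move 7: B@(4,0) -> caps B=0 W=0
Move 8: W@(0,1) -> caps B=0 W=1
Move 9: B@(2,1) -> caps B=0 W=1

Answer: 0 1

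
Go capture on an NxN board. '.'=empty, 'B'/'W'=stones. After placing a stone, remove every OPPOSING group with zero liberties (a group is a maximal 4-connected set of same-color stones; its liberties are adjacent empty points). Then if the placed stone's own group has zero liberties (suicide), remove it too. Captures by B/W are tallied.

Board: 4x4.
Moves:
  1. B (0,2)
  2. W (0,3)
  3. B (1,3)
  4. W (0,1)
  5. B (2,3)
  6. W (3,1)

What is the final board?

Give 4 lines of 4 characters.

Move 1: B@(0,2) -> caps B=0 W=0
Move 2: W@(0,3) -> caps B=0 W=0
Move 3: B@(1,3) -> caps B=1 W=0
Move 4: W@(0,1) -> caps B=1 W=0
Move 5: B@(2,3) -> caps B=1 W=0
Move 6: W@(3,1) -> caps B=1 W=0

Answer: .WB.
...B
...B
.W..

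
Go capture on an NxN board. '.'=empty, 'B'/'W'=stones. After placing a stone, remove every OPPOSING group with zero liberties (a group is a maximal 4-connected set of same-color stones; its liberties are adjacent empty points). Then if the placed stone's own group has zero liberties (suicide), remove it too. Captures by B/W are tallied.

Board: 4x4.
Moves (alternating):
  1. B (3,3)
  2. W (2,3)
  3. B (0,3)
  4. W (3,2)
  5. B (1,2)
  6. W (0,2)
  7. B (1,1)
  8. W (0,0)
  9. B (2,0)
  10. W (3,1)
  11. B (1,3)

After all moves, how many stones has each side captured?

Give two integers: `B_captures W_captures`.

Move 1: B@(3,3) -> caps B=0 W=0
Move 2: W@(2,3) -> caps B=0 W=0
Move 3: B@(0,3) -> caps B=0 W=0
Move 4: W@(3,2) -> caps B=0 W=1
Move 5: B@(1,2) -> caps B=0 W=1
Move 6: W@(0,2) -> caps B=0 W=1
Move 7: B@(1,1) -> caps B=0 W=1
Move 8: W@(0,0) -> caps B=0 W=1
Move 9: B@(2,0) -> caps B=0 W=1
Move 10: W@(3,1) -> caps B=0 W=1
Move 11: B@(1,3) -> caps B=0 W=1

Answer: 0 1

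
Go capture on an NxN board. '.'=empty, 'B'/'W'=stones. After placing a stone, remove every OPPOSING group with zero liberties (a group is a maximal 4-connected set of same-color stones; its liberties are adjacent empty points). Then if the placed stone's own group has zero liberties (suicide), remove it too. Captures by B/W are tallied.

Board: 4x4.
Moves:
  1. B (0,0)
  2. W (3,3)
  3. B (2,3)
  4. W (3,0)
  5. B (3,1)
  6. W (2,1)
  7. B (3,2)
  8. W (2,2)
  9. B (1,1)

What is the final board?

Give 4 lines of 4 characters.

Move 1: B@(0,0) -> caps B=0 W=0
Move 2: W@(3,3) -> caps B=0 W=0
Move 3: B@(2,3) -> caps B=0 W=0
Move 4: W@(3,0) -> caps B=0 W=0
Move 5: B@(3,1) -> caps B=0 W=0
Move 6: W@(2,1) -> caps B=0 W=0
Move 7: B@(3,2) -> caps B=1 W=0
Move 8: W@(2,2) -> caps B=1 W=0
Move 9: B@(1,1) -> caps B=1 W=0

Answer: B...
.B..
.WWB
WBB.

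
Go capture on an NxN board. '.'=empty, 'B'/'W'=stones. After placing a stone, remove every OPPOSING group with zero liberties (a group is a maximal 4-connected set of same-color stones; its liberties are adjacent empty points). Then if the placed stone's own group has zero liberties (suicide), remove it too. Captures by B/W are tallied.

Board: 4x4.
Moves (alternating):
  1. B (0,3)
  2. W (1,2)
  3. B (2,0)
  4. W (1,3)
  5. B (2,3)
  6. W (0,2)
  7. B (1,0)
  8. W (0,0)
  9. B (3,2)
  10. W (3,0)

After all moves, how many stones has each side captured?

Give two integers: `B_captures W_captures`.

Move 1: B@(0,3) -> caps B=0 W=0
Move 2: W@(1,2) -> caps B=0 W=0
Move 3: B@(2,0) -> caps B=0 W=0
Move 4: W@(1,3) -> caps B=0 W=0
Move 5: B@(2,3) -> caps B=0 W=0
Move 6: W@(0,2) -> caps B=0 W=1
Move 7: B@(1,0) -> caps B=0 W=1
Move 8: W@(0,0) -> caps B=0 W=1
Move 9: B@(3,2) -> caps B=0 W=1
Move 10: W@(3,0) -> caps B=0 W=1

Answer: 0 1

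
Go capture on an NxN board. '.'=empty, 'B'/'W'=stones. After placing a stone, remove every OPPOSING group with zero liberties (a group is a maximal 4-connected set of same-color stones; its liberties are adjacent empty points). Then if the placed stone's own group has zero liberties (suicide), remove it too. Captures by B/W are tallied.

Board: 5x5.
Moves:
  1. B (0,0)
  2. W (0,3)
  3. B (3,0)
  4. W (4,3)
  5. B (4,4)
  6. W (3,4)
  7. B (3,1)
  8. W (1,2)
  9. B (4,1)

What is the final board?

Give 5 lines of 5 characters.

Answer: B..W.
..W..
.....
BB..W
.B.W.

Derivation:
Move 1: B@(0,0) -> caps B=0 W=0
Move 2: W@(0,3) -> caps B=0 W=0
Move 3: B@(3,0) -> caps B=0 W=0
Move 4: W@(4,3) -> caps B=0 W=0
Move 5: B@(4,4) -> caps B=0 W=0
Move 6: W@(3,4) -> caps B=0 W=1
Move 7: B@(3,1) -> caps B=0 W=1
Move 8: W@(1,2) -> caps B=0 W=1
Move 9: B@(4,1) -> caps B=0 W=1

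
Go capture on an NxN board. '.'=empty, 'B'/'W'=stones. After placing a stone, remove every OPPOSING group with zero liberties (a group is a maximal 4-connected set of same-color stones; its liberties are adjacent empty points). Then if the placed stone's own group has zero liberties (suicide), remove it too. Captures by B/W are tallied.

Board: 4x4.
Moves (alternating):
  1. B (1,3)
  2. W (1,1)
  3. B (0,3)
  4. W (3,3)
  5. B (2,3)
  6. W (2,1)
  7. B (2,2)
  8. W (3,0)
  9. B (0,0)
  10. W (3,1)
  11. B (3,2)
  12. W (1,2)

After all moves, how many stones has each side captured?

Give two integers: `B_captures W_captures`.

Move 1: B@(1,3) -> caps B=0 W=0
Move 2: W@(1,1) -> caps B=0 W=0
Move 3: B@(0,3) -> caps B=0 W=0
Move 4: W@(3,3) -> caps B=0 W=0
Move 5: B@(2,3) -> caps B=0 W=0
Move 6: W@(2,1) -> caps B=0 W=0
Move 7: B@(2,2) -> caps B=0 W=0
Move 8: W@(3,0) -> caps B=0 W=0
Move 9: B@(0,0) -> caps B=0 W=0
Move 10: W@(3,1) -> caps B=0 W=0
Move 11: B@(3,2) -> caps B=1 W=0
Move 12: W@(1,2) -> caps B=1 W=0

Answer: 1 0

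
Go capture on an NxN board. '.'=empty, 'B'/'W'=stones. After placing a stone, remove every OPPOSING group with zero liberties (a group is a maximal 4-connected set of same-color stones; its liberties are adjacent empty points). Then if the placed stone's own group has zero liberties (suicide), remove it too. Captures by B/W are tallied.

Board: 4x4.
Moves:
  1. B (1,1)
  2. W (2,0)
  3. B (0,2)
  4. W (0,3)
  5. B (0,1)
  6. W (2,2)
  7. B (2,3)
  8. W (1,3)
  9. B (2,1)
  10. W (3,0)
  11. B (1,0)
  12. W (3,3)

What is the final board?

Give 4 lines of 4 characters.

Move 1: B@(1,1) -> caps B=0 W=0
Move 2: W@(2,0) -> caps B=0 W=0
Move 3: B@(0,2) -> caps B=0 W=0
Move 4: W@(0,3) -> caps B=0 W=0
Move 5: B@(0,1) -> caps B=0 W=0
Move 6: W@(2,2) -> caps B=0 W=0
Move 7: B@(2,3) -> caps B=0 W=0
Move 8: W@(1,3) -> caps B=0 W=0
Move 9: B@(2,1) -> caps B=0 W=0
Move 10: W@(3,0) -> caps B=0 W=0
Move 11: B@(1,0) -> caps B=0 W=0
Move 12: W@(3,3) -> caps B=0 W=1

Answer: .BBW
BB.W
WBW.
W..W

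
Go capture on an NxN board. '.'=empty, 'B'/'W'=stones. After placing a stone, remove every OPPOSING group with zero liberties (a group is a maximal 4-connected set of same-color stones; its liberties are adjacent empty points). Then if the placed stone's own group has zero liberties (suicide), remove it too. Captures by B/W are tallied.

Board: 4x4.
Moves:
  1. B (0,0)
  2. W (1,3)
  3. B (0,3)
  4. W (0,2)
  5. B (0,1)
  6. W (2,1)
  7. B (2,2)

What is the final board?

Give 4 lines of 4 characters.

Answer: BBW.
...W
.WB.
....

Derivation:
Move 1: B@(0,0) -> caps B=0 W=0
Move 2: W@(1,3) -> caps B=0 W=0
Move 3: B@(0,3) -> caps B=0 W=0
Move 4: W@(0,2) -> caps B=0 W=1
Move 5: B@(0,1) -> caps B=0 W=1
Move 6: W@(2,1) -> caps B=0 W=1
Move 7: B@(2,2) -> caps B=0 W=1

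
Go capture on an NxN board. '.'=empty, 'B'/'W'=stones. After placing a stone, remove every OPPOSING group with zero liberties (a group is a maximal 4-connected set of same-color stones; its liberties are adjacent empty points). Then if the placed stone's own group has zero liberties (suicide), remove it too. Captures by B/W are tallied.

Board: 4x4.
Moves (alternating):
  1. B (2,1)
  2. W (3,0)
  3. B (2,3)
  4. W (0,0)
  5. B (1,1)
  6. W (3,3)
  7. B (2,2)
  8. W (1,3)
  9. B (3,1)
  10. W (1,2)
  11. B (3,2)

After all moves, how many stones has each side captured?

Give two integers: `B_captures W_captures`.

Move 1: B@(2,1) -> caps B=0 W=0
Move 2: W@(3,0) -> caps B=0 W=0
Move 3: B@(2,3) -> caps B=0 W=0
Move 4: W@(0,0) -> caps B=0 W=0
Move 5: B@(1,1) -> caps B=0 W=0
Move 6: W@(3,3) -> caps B=0 W=0
Move 7: B@(2,2) -> caps B=0 W=0
Move 8: W@(1,3) -> caps B=0 W=0
Move 9: B@(3,1) -> caps B=0 W=0
Move 10: W@(1,2) -> caps B=0 W=0
Move 11: B@(3,2) -> caps B=1 W=0

Answer: 1 0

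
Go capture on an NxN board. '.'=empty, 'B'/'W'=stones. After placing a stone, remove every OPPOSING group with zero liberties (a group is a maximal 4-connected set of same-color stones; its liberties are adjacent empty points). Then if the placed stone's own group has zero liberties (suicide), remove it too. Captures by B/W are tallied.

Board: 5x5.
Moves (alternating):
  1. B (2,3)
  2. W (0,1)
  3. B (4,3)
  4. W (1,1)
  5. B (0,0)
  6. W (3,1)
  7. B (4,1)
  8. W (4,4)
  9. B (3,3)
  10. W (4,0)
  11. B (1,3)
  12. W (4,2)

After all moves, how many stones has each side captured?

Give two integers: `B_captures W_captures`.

Move 1: B@(2,3) -> caps B=0 W=0
Move 2: W@(0,1) -> caps B=0 W=0
Move 3: B@(4,3) -> caps B=0 W=0
Move 4: W@(1,1) -> caps B=0 W=0
Move 5: B@(0,0) -> caps B=0 W=0
Move 6: W@(3,1) -> caps B=0 W=0
Move 7: B@(4,1) -> caps B=0 W=0
Move 8: W@(4,4) -> caps B=0 W=0
Move 9: B@(3,3) -> caps B=0 W=0
Move 10: W@(4,0) -> caps B=0 W=0
Move 11: B@(1,3) -> caps B=0 W=0
Move 12: W@(4,2) -> caps B=0 W=1

Answer: 0 1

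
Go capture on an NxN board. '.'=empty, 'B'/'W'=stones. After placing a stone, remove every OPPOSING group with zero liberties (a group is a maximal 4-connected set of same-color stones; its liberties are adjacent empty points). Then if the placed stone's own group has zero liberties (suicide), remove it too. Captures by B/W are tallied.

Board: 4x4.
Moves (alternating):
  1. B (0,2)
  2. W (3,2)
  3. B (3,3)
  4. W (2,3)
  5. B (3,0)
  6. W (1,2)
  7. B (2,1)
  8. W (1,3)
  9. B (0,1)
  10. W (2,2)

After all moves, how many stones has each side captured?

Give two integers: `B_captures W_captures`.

Move 1: B@(0,2) -> caps B=0 W=0
Move 2: W@(3,2) -> caps B=0 W=0
Move 3: B@(3,3) -> caps B=0 W=0
Move 4: W@(2,3) -> caps B=0 W=1
Move 5: B@(3,0) -> caps B=0 W=1
Move 6: W@(1,2) -> caps B=0 W=1
Move 7: B@(2,1) -> caps B=0 W=1
Move 8: W@(1,3) -> caps B=0 W=1
Move 9: B@(0,1) -> caps B=0 W=1
Move 10: W@(2,2) -> caps B=0 W=1

Answer: 0 1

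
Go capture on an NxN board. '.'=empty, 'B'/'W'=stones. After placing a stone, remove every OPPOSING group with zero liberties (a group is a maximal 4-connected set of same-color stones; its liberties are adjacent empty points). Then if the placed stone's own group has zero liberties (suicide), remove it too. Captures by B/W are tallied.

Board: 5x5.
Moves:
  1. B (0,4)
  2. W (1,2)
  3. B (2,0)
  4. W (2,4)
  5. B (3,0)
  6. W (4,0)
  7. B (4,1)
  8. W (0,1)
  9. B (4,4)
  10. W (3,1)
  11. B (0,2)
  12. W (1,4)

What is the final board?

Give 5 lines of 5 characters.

Move 1: B@(0,4) -> caps B=0 W=0
Move 2: W@(1,2) -> caps B=0 W=0
Move 3: B@(2,0) -> caps B=0 W=0
Move 4: W@(2,4) -> caps B=0 W=0
Move 5: B@(3,0) -> caps B=0 W=0
Move 6: W@(4,0) -> caps B=0 W=0
Move 7: B@(4,1) -> caps B=1 W=0
Move 8: W@(0,1) -> caps B=1 W=0
Move 9: B@(4,4) -> caps B=1 W=0
Move 10: W@(3,1) -> caps B=1 W=0
Move 11: B@(0,2) -> caps B=1 W=0
Move 12: W@(1,4) -> caps B=1 W=0

Answer: .WB.B
..W.W
B...W
BW...
.B..B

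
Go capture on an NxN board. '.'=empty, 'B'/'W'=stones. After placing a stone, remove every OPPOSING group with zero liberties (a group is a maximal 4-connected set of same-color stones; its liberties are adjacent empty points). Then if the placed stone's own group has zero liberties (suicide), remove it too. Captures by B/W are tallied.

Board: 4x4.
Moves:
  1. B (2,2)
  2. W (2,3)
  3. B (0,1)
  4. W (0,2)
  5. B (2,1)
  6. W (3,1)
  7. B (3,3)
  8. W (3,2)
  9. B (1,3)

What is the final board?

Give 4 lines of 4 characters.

Answer: .BW.
...B
.BBW
.WW.

Derivation:
Move 1: B@(2,2) -> caps B=0 W=0
Move 2: W@(2,3) -> caps B=0 W=0
Move 3: B@(0,1) -> caps B=0 W=0
Move 4: W@(0,2) -> caps B=0 W=0
Move 5: B@(2,1) -> caps B=0 W=0
Move 6: W@(3,1) -> caps B=0 W=0
Move 7: B@(3,3) -> caps B=0 W=0
Move 8: W@(3,2) -> caps B=0 W=1
Move 9: B@(1,3) -> caps B=0 W=1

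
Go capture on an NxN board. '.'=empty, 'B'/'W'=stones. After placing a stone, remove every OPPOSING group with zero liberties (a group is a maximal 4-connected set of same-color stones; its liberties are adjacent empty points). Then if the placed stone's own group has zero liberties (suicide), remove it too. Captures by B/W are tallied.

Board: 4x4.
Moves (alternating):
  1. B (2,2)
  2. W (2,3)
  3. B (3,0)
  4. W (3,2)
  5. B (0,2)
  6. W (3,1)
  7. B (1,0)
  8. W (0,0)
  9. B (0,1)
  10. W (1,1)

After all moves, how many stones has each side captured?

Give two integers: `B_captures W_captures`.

Answer: 1 0

Derivation:
Move 1: B@(2,2) -> caps B=0 W=0
Move 2: W@(2,3) -> caps B=0 W=0
Move 3: B@(3,0) -> caps B=0 W=0
Move 4: W@(3,2) -> caps B=0 W=0
Move 5: B@(0,2) -> caps B=0 W=0
Move 6: W@(3,1) -> caps B=0 W=0
Move 7: B@(1,0) -> caps B=0 W=0
Move 8: W@(0,0) -> caps B=0 W=0
Move 9: B@(0,1) -> caps B=1 W=0
Move 10: W@(1,1) -> caps B=1 W=0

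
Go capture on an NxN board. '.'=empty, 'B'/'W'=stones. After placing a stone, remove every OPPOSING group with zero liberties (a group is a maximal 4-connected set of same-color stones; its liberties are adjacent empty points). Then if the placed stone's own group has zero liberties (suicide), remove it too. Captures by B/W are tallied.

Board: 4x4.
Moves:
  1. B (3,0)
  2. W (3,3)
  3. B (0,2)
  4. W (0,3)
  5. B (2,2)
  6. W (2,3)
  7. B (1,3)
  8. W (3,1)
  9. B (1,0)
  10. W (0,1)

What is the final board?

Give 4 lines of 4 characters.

Move 1: B@(3,0) -> caps B=0 W=0
Move 2: W@(3,3) -> caps B=0 W=0
Move 3: B@(0,2) -> caps B=0 W=0
Move 4: W@(0,3) -> caps B=0 W=0
Move 5: B@(2,2) -> caps B=0 W=0
Move 6: W@(2,3) -> caps B=0 W=0
Move 7: B@(1,3) -> caps B=1 W=0
Move 8: W@(3,1) -> caps B=1 W=0
Move 9: B@(1,0) -> caps B=1 W=0
Move 10: W@(0,1) -> caps B=1 W=0

Answer: .WB.
B..B
..BW
BW.W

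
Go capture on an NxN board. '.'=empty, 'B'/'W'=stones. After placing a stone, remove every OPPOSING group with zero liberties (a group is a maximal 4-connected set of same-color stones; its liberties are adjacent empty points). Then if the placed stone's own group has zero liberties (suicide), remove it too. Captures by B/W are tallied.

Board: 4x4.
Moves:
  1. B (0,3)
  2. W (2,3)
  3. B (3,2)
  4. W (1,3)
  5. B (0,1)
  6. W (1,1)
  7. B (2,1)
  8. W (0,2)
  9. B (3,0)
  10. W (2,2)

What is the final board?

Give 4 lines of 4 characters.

Move 1: B@(0,3) -> caps B=0 W=0
Move 2: W@(2,3) -> caps B=0 W=0
Move 3: B@(3,2) -> caps B=0 W=0
Move 4: W@(1,3) -> caps B=0 W=0
Move 5: B@(0,1) -> caps B=0 W=0
Move 6: W@(1,1) -> caps B=0 W=0
Move 7: B@(2,1) -> caps B=0 W=0
Move 8: W@(0,2) -> caps B=0 W=1
Move 9: B@(3,0) -> caps B=0 W=1
Move 10: W@(2,2) -> caps B=0 W=1

Answer: .BW.
.W.W
.BWW
B.B.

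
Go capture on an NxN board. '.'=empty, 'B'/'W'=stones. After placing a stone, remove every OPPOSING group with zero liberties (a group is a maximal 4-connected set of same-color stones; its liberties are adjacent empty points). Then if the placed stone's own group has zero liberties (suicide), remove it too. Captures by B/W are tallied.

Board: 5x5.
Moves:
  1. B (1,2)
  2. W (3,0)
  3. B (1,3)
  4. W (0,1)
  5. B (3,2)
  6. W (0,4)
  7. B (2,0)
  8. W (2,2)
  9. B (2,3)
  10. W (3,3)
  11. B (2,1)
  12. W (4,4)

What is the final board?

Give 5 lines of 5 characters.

Move 1: B@(1,2) -> caps B=0 W=0
Move 2: W@(3,0) -> caps B=0 W=0
Move 3: B@(1,3) -> caps B=0 W=0
Move 4: W@(0,1) -> caps B=0 W=0
Move 5: B@(3,2) -> caps B=0 W=0
Move 6: W@(0,4) -> caps B=0 W=0
Move 7: B@(2,0) -> caps B=0 W=0
Move 8: W@(2,2) -> caps B=0 W=0
Move 9: B@(2,3) -> caps B=0 W=0
Move 10: W@(3,3) -> caps B=0 W=0
Move 11: B@(2,1) -> caps B=1 W=0
Move 12: W@(4,4) -> caps B=1 W=0

Answer: .W..W
..BB.
BB.B.
W.BW.
....W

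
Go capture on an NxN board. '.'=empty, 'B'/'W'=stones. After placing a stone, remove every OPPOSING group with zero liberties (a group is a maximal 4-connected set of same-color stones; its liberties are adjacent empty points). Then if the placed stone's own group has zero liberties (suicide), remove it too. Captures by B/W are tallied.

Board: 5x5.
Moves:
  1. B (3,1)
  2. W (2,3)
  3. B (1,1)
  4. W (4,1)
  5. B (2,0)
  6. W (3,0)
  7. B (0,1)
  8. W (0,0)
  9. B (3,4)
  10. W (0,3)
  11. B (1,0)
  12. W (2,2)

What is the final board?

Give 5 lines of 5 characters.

Answer: .B.W.
BB...
B.WW.
WB..B
.W...

Derivation:
Move 1: B@(3,1) -> caps B=0 W=0
Move 2: W@(2,3) -> caps B=0 W=0
Move 3: B@(1,1) -> caps B=0 W=0
Move 4: W@(4,1) -> caps B=0 W=0
Move 5: B@(2,0) -> caps B=0 W=0
Move 6: W@(3,0) -> caps B=0 W=0
Move 7: B@(0,1) -> caps B=0 W=0
Move 8: W@(0,0) -> caps B=0 W=0
Move 9: B@(3,4) -> caps B=0 W=0
Move 10: W@(0,3) -> caps B=0 W=0
Move 11: B@(1,0) -> caps B=1 W=0
Move 12: W@(2,2) -> caps B=1 W=0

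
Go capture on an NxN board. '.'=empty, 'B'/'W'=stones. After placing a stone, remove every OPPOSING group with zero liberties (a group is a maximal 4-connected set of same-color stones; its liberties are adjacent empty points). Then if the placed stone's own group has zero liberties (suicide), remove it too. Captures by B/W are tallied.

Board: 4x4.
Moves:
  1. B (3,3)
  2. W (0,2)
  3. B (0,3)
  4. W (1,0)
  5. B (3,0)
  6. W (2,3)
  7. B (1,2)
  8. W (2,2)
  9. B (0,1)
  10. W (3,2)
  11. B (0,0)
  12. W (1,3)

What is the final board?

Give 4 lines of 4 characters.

Answer: BB.B
W.BW
..WW
B.W.

Derivation:
Move 1: B@(3,3) -> caps B=0 W=0
Move 2: W@(0,2) -> caps B=0 W=0
Move 3: B@(0,3) -> caps B=0 W=0
Move 4: W@(1,0) -> caps B=0 W=0
Move 5: B@(3,0) -> caps B=0 W=0
Move 6: W@(2,3) -> caps B=0 W=0
Move 7: B@(1,2) -> caps B=0 W=0
Move 8: W@(2,2) -> caps B=0 W=0
Move 9: B@(0,1) -> caps B=1 W=0
Move 10: W@(3,2) -> caps B=1 W=1
Move 11: B@(0,0) -> caps B=1 W=1
Move 12: W@(1,3) -> caps B=1 W=1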